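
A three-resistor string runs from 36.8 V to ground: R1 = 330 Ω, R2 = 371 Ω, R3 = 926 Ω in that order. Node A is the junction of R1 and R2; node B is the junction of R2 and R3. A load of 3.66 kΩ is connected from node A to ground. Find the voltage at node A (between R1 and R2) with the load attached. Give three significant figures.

V ≈ 27.4 V

Below node A the series string R2+R3 = 1297 Ω sits in parallel with the 3660 Ω load: 957.6 Ω.
V_A = 36.8 × 957.6/(330 + 957.6) = 27.4 V.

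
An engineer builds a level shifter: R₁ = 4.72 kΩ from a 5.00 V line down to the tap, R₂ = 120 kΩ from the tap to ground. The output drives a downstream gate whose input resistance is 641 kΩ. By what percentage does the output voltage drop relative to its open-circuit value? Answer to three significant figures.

The divider's output (Thévenin) resistance is R₁‖R₂ = 4.541 kΩ.
Fractional drop under load = R_th/(R_th + R_L) = 4.541 / (4.541 + 641) = 0.007035.
So the output falls by 0.703 %.

0.703 %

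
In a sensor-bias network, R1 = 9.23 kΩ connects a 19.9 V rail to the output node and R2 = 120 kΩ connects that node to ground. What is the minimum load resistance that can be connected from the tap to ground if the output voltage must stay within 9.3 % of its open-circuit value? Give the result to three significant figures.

R_L(min) ≈ 83.6 kΩ

Output resistance R_th = R1‖R2 = (9.23 × 120)/129.2 = 8.571 kΩ.
The fractional drop is R_th/(R_th + R_L); requiring this ≤ 0.0930 gives R_L ≥ R_th(1/0.0930 − 1) = 8.571 × 9.753 = 83.6 kΩ.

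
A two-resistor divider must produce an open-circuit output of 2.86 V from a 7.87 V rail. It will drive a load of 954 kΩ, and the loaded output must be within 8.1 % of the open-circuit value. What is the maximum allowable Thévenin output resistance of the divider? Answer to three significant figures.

R_th ≤ 84.1 kΩ

Loading drop = R_th/(R_th + R_L) ≤ 0.0810, so R_th ≤ R_L · ε/(1−ε) = 954 kΩ × 0.0810/0.9190 = 84.1 kΩ.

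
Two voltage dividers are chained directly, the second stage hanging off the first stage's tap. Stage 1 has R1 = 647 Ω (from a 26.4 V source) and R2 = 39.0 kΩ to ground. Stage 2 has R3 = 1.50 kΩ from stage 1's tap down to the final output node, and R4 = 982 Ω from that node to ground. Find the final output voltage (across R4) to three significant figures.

Stage 2 presents R3+R4 = 2482 Ω as a load on stage 1's tap.
Stage 1's lower leg becomes R2‖(R3+R4) = 2333 Ω, so V_mid = 26.4 × 2333/2980 = 20.67 V.
Stage 2 is itself unloaded: V_out = V_mid × R4/(R3+R4) = 20.67 × 982/2482 = 8.18 V.

V_out ≈ 8.18 V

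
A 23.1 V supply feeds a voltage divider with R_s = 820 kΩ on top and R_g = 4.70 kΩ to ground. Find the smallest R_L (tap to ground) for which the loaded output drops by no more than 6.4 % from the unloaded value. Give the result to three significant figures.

Output resistance R_th = R_s‖R_g = (820 × 4.70)/824.7 = 4.673 kΩ.
The fractional drop is R_th/(R_th + R_L); requiring this ≤ 0.0640 gives R_L ≥ R_th(1/0.0640 − 1) = 4.673 × 14.62 = 68.3 kΩ.

R_L(min) ≈ 68.3 kΩ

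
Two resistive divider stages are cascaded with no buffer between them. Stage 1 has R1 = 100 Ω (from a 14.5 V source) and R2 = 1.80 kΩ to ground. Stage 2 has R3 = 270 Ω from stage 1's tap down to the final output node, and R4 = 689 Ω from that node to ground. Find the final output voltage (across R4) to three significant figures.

Stage 2 presents R3+R4 = 959.0 Ω as a load on stage 1's tap.
Stage 1's lower leg becomes R2‖(R3+R4) = 625.7 Ω, so V_mid = 14.5 × 625.7/725.7 = 12.50 V.
Stage 2 is itself unloaded: V_out = V_mid × R4/(R3+R4) = 12.50 × 689/959.0 = 8.98 V.

V_out ≈ 8.98 V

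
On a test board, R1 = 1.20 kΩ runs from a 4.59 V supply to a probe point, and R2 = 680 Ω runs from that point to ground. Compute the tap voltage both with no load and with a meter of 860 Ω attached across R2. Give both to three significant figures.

Open-circuit: V = 4.59 × 680/(1200 + 680) = 1.66 V.
With the load, R2 becomes R2‖R_L = 379.7 Ω, so V = 4.59 × 379.7/1580 = 1.10 V.

Unloaded: 1.66 V; loaded: 1.10 V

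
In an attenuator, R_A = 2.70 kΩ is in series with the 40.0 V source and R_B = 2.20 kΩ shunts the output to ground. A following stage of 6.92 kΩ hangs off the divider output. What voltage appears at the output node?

V_out ≈ 15.3 V

The load sits in parallel with R_B: R_B‖R_L = (2.20 × 6.92) / (2.20 + 6.92) = 1.669 kΩ.
V_out = 40.0 × 1.669 / (2.70 + 1.669) = 40.0 × 1.669/4.369 = 15.3 V.
(Unloaded it would have been 18.0 V.)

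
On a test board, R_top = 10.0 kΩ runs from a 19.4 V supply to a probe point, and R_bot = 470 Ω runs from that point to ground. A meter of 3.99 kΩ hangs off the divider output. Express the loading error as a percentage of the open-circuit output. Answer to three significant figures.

The divider's output (Thévenin) resistance is R_top‖R_bot = 448.9 Ω.
Fractional drop under load = R_th/(R_th + R_L) = 448.9 / (448.9 + 3990) = 0.1011.
So the output falls by 10.1 %.

10.1 %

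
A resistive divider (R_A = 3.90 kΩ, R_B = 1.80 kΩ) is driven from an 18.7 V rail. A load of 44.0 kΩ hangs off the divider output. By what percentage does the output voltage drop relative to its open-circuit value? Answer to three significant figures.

The divider's output (Thévenin) resistance is R_A‖R_B = 1.232 kΩ.
Fractional drop under load = R_th/(R_th + R_L) = 1.232 / (1.232 + 44.0) = 0.02723.
So the output falls by 2.72 %.

2.72 %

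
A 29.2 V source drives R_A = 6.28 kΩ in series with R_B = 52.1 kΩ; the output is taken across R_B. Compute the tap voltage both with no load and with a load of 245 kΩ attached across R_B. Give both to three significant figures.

Open-circuit: V = 29.2 × 52.1/(6.28 + 52.1) = 26.1 V.
With the load, R_B becomes R_B‖R_L = 42.96 kΩ, so V = 29.2 × 42.96/49.24 = 25.5 V.

Unloaded: 26.1 V; loaded: 25.5 V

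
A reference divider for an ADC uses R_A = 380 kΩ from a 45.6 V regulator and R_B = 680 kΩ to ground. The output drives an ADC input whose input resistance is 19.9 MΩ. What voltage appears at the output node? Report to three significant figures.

V_out ≈ 28.9 V

The load sits in parallel with R_B: R_B‖R_L = (680 × 19900) / (680 + 19900) = 657.5 kΩ.
V_out = 45.6 × 657.5 / (380 + 657.5) = 45.6 × 657.5/1038 = 28.9 V.
(Unloaded it would have been 29.3 V.)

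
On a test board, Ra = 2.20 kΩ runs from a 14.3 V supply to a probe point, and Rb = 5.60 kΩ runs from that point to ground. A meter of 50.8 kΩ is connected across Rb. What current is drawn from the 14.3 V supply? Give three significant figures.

I ≈ 1.97 mA

Rb‖R_L = 5.044 kΩ, so the source sees Ra + Rb‖R_L = 7.244 kΩ.
I = 14.3 V / 7.244 kΩ = 1.97 mA.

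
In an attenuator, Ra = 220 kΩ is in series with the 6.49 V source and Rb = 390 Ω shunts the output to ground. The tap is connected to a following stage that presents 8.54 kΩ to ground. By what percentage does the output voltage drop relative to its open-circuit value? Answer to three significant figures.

4.36 %

The divider's output (Thévenin) resistance is Ra‖Rb = 389.3 Ω.
Fractional drop under load = R_th/(R_th + R_L) = 389.3 / (389.3 + 8540) = 0.04360.
So the output falls by 4.36 %.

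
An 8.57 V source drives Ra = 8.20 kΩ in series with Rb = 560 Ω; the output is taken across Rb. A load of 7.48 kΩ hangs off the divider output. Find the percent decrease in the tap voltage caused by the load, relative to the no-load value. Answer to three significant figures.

6.55 %

The divider's output (Thévenin) resistance is Ra‖Rb = 524.2 Ω.
Fractional drop under load = R_th/(R_th + R_L) = 524.2 / (524.2 + 7480) = 0.06549.
So the output falls by 6.55 %.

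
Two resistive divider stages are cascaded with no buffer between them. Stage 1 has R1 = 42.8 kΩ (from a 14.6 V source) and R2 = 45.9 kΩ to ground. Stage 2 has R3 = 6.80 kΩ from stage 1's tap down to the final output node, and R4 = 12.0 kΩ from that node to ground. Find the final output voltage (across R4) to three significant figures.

Stage 2 presents R3+R4 = 18.80 kΩ as a load on stage 1's tap.
Stage 1's lower leg becomes R2‖(R3+R4) = 13.34 kΩ, so V_mid = 14.6 × 13.34/56.14 = 3.469 V.
Stage 2 is itself unloaded: V_out = V_mid × R4/(R3+R4) = 3.469 × 12.0/18.80 = 2.21 V.

V_out ≈ 2.21 V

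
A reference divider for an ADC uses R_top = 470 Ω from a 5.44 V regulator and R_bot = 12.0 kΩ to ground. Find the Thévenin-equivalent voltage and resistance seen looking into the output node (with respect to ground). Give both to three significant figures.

V_th = 5.23 V, R_th = 452 Ω

V_th is the open-circuit tap voltage: 5.44 × 12000/(470 + 12000) = 5.23 V.
With the supply zeroed, R_top and R_bot appear in parallel from the tap: R_th = R_top‖R_bot = (470 × 12000)/12470 = 452 Ω.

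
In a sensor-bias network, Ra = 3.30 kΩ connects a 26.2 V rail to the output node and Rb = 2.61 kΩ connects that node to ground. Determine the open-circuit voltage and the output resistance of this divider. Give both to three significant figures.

V_th is the open-circuit tap voltage: 26.2 × 2.61/(3.30 + 2.61) = 11.6 V.
With the supply zeroed, Ra and Rb appear in parallel from the tap: R_th = Ra‖Rb = (3.30 × 2.61)/5.910 = 1.46 kΩ.

V_th = 11.6 V, R_th = 1.46 kΩ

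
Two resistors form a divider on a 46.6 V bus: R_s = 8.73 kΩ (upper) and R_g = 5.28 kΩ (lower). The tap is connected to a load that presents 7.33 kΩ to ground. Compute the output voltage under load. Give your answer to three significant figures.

V_out ≈ 12.1 V

The load sits in parallel with R_g: R_g‖R_L = (5.28 × 7.33) / (5.28 + 7.33) = 3.069 kΩ.
V_out = 46.6 × 3.069 / (8.73 + 3.069) = 46.6 × 3.069/11.80 = 12.1 V.
(Unloaded it would have been 17.6 V.)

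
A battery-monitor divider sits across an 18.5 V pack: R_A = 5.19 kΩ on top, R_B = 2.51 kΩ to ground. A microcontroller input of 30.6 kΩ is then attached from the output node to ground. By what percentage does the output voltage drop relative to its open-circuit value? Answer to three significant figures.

5.24 %

The divider's output (Thévenin) resistance is R_A‖R_B = 1.692 kΩ.
Fractional drop under load = R_th/(R_th + R_L) = 1.692 / (1.692 + 30.6) = 0.05239.
So the output falls by 5.24 %.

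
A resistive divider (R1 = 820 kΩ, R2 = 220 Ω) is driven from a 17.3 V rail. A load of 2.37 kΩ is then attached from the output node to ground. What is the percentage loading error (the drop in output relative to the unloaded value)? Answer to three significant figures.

8.49 %

Unloaded V = 17.3 × 220/820200 = 0.0046402 V.
Loaded: R2‖R_L = 201.3 Ω, giving V = 17.3 × 201.3/820200 = 0.0042462 V.
Drop = (0.0046402 − 0.0042462) / 0.0046402 = 8.49 %.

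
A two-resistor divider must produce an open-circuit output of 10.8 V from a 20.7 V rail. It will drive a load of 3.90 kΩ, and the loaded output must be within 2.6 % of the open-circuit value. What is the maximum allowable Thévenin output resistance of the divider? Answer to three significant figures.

Loading drop = R_th/(R_th + R_L) ≤ 0.0260, so R_th ≤ R_L · ε/(1−ε) = 3.90 kΩ × 0.0260/0.9740 = 104 Ω.

R_th ≤ 104 Ω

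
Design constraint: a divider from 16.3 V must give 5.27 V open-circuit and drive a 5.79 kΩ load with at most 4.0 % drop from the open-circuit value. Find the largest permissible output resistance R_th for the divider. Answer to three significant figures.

Loading drop = R_th/(R_th + R_L) ≤ 0.0400, so R_th ≤ R_L · ε/(1−ε) = 5.79 kΩ × 0.0400/0.9600 = 241 Ω.

R_th ≤ 241 Ω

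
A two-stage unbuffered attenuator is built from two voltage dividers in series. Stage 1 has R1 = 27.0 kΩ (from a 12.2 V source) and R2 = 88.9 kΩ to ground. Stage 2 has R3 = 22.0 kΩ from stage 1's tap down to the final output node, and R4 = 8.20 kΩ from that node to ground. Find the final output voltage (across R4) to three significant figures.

V_out ≈ 1.51 V

Stage 2 presents R3+R4 = 30.20 kΩ as a load on stage 1's tap.
Stage 1's lower leg becomes R2‖(R3+R4) = 22.54 kΩ, so V_mid = 12.2 × 22.54/49.54 = 5.551 V.
Stage 2 is itself unloaded: V_out = V_mid × R4/(R3+R4) = 5.551 × 8.20/30.20 = 1.51 V.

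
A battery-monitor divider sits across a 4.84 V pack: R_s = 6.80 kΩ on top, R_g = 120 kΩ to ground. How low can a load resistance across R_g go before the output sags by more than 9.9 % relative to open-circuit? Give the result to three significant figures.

R_L(min) ≈ 58.6 kΩ

Output resistance R_th = R_s‖R_g = (6.80 × 120)/126.8 = 6.435 kΩ.
The fractional drop is R_th/(R_th + R_L); requiring this ≤ 0.0990 gives R_L ≥ R_th(1/0.0990 − 1) = 6.435 × 9.101 = 58.6 kΩ.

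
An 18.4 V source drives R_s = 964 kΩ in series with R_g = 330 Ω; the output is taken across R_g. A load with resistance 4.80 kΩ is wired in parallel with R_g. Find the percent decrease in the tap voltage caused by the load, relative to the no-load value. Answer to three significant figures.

6.43 %

The divider's output (Thévenin) resistance is R_s‖R_g = 329.9 Ω.
Fractional drop under load = R_th/(R_th + R_L) = 329.9 / (329.9 + 4800) = 0.06431.
So the output falls by 6.43 %.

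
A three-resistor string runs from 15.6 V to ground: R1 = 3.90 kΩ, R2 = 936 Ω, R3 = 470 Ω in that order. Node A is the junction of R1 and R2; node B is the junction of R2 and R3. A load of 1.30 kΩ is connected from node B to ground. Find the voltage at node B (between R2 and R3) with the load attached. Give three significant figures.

V ≈ 1.04 V

At node B, R3 is in parallel with the load: R3‖R_L = 345.2 Ω.
Below node A the resistance is R2 + (R3‖R_L) = 1281 Ω, so V_A = 15.6 × 1281/5181 = 3.858 V.
Then V_B = V_A × (R3‖R_L)/(R2 + R3‖R_L) = 3.858 × 345.2/1281 = 1.04 V.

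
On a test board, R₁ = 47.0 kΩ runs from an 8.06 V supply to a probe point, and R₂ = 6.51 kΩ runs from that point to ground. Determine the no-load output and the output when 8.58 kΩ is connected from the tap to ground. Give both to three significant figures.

Open-circuit: V = 8.06 × 6.51/(47.0 + 6.51) = 0.981 V.
With the load, R₂ becomes R₂‖R_L = 3.702 kΩ, so V = 8.06 × 3.702/50.70 = 0.588 V.

Unloaded: 0.981 V; loaded: 0.588 V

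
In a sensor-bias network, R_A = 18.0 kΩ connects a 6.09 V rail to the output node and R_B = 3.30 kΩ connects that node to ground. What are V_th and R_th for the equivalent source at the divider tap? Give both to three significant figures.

V_th = 0.944 V, R_th = 2.79 kΩ

V_th is the open-circuit tap voltage: 6.09 × 3.30/(18.0 + 3.30) = 0.944 V.
With the supply zeroed, R_A and R_B appear in parallel from the tap: R_th = R_A‖R_B = (18.0 × 3.30)/21.30 = 2.79 kΩ.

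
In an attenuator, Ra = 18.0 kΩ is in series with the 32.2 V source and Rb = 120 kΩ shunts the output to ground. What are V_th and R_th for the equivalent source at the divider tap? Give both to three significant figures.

V_th is the open-circuit tap voltage: 32.2 × 120/(18.0 + 120) = 28.0 V.
With the supply zeroed, Ra and Rb appear in parallel from the tap: R_th = Ra‖Rb = (18.0 × 120)/138.0 = 15.7 kΩ.

V_th = 28.0 V, R_th = 15.7 kΩ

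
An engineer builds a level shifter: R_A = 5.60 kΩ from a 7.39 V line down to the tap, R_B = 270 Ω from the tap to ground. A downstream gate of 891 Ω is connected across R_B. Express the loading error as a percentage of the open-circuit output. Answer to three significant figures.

22.4 %

Unloaded V = 7.39 × 270/5870 = 0.3399 V.
Loaded: R_B‖R_L = 207.2 Ω, giving V = 7.39 × 207.2/5807 = 0.2637 V.
Drop = (0.3399 − 0.2637) / 0.3399 = 22.4 %.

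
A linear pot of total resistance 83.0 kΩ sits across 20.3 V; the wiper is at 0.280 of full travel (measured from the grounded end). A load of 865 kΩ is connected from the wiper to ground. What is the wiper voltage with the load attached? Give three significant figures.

V ≈ 5.58 V

The wiper splits the pot into (1−α)R = 59.76 kΩ above and αR = 23.24 kΩ below.
Lower section ‖ load = 22.63 kΩ.
V_wiper = 20.3 × 22.63/(59.76 + 22.63) = 5.58 V.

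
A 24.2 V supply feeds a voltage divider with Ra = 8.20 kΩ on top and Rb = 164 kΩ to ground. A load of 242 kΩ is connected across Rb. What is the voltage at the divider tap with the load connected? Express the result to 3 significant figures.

V_out ≈ 22.3 V

The load sits in parallel with Rb: Rb‖R_L = (164 × 242) / (164 + 242) = 97.75 kΩ.
V_out = 24.2 × 97.75 / (8.20 + 97.75) = 24.2 × 97.75/106.0 = 22.3 V.
(Unloaded it would have been 23.0 V.)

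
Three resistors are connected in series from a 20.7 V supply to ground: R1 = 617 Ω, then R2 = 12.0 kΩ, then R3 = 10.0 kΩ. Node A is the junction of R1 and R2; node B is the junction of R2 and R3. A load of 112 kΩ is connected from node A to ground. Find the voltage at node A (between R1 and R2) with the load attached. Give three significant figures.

Below node A the series string R2+R3 = 22000 Ω sits in parallel with the 112000 Ω load: 18390 Ω.
V_A = 20.7 × 18390/(617 + 18390) = 20.0 V.

V ≈ 20.0 V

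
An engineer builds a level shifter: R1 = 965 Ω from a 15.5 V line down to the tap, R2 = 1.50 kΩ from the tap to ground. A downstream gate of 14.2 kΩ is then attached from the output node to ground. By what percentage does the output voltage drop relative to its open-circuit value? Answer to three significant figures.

3.97 %

The divider's output (Thévenin) resistance is R1‖R2 = 587.2 Ω.
Fractional drop under load = R_th/(R_th + R_L) = 587.2 / (587.2 + 14200) = 0.03971.
So the output falls by 3.97 %.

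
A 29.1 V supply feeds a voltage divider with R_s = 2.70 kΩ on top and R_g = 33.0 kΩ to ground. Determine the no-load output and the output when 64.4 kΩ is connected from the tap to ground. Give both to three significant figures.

Unloaded: 26.9 V; loaded: 25.9 V

Open-circuit: V = 29.1 × 33.0/(2.70 + 33.0) = 26.9 V.
With the load, R_g becomes R_g‖R_L = 21.82 kΩ, so V = 29.1 × 21.82/24.52 = 25.9 V.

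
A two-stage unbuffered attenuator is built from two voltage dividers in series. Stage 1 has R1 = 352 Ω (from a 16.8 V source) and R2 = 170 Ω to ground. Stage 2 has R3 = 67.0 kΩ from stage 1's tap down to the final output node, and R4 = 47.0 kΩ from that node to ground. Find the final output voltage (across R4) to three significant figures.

V_out ≈ 2.25 V

Stage 2 presents R3+R4 = 114000 Ω as a load on stage 1's tap.
Stage 1's lower leg becomes R2‖(R3+R4) = 169.7 Ω, so V_mid = 16.8 × 169.7/521.7 = 5.466 V.
Stage 2 is itself unloaded: V_out = V_mid × R4/(R3+R4) = 5.466 × 47000/114000 = 2.25 V.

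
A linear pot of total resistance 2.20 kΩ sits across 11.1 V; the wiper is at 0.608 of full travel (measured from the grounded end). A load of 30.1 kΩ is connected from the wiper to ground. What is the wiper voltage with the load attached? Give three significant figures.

V ≈ 6.63 V

The wiper splits the pot into (1−α)R = 862.4 Ω above and αR = 1338 Ω below.
Lower section ‖ load = 1281 Ω.
V_wiper = 11.1 × 1281/(862.4 + 1281) = 6.63 V.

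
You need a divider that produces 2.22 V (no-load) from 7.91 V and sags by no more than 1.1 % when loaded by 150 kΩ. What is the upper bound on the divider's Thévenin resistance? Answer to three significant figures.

Loading drop = R_th/(R_th + R_L) ≤ 0.0110, so R_th ≤ R_L · ε/(1−ε) = 150 kΩ × 0.0110/0.9890 = 1.67 kΩ.

R_th ≤ 1.67 kΩ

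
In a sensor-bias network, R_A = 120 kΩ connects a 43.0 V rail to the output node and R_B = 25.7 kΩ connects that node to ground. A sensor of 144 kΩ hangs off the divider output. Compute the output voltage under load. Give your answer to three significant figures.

The load sits in parallel with R_B: R_B‖R_L = (25.7 × 144) / (25.7 + 144) = 21.81 kΩ.
V_out = 43.0 × 21.81 / (120 + 21.81) = 43.0 × 21.81/141.8 = 6.61 V.
(Unloaded it would have been 7.58 V.)

V_out ≈ 6.61 V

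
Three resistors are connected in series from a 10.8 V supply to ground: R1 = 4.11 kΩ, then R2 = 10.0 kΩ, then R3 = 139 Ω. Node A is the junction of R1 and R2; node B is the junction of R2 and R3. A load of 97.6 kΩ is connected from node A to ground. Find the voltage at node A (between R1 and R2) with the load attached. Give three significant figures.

V ≈ 7.46 V

Below node A the series string R2+R3 = 10140 Ω sits in parallel with the 97600 Ω load: 9185 Ω.
V_A = 10.8 × 9185/(4110 + 9185) = 7.46 V.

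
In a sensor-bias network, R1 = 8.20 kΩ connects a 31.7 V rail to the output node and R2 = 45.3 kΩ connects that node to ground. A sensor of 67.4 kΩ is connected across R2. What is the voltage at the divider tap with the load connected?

V_out ≈ 24.3 V

The load sits in parallel with R2: R2‖R_L = (45.3 × 67.4) / (45.3 + 67.4) = 27.09 kΩ.
V_out = 31.7 × 27.09 / (8.20 + 27.09) = 31.7 × 27.09/35.29 = 24.3 V.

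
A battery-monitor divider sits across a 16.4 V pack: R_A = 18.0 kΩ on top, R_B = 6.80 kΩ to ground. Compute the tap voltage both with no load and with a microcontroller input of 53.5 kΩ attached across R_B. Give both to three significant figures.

Unloaded: 4.50 V; loaded: 4.12 V

Open-circuit: V = 16.4 × 6.80/(18.0 + 6.80) = 4.50 V.
With the load, R_B becomes R_B‖R_L = 6.033 kΩ, so V = 16.4 × 6.033/24.03 = 4.12 V.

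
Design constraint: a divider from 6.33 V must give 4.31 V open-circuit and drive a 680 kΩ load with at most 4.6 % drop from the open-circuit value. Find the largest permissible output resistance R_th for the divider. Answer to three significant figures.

Loading drop = R_th/(R_th + R_L) ≤ 0.0460, so R_th ≤ R_L · ε/(1−ε) = 680 kΩ × 0.0460/0.9540 = 32.8 kΩ.
(Any R1, R2 with R2/(R1+R2) = 0.681 and R1‖R2 ≤ 32.8 kΩ will meet the spec.)

R_th ≤ 32.8 kΩ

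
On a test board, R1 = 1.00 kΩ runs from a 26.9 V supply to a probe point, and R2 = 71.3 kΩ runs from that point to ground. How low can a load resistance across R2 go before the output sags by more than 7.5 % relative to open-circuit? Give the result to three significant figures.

Output resistance R_th = R1‖R2 = (1000 × 71300)/72300 = 986.2 Ω.
The fractional drop is R_th/(R_th + R_L); requiring this ≤ 0.0750 gives R_L ≥ R_th(1/0.0750 − 1) = 986.2 × 12.33 = 12.2 kΩ.

R_L(min) ≈ 12.2 kΩ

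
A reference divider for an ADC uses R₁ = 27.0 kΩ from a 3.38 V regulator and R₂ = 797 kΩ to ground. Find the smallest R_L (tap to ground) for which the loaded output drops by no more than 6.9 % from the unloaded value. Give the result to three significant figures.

R_L(min) ≈ 352 kΩ

Output resistance R_th = R₁‖R₂ = (27.0 × 797)/824.0 = 26.12 kΩ.
The fractional drop is R_th/(R_th + R_L); requiring this ≤ 0.0690 gives R_L ≥ R_th(1/0.0690 − 1) = 26.12 × 13.49 = 352 kΩ.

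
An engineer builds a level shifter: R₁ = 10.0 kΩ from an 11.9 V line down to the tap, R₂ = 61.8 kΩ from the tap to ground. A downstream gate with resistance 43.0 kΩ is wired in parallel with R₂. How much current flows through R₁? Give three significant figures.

R₂‖R_L = 25.36 kΩ, so the source sees R₁ + R₂‖R_L = 35.36 kΩ.
I = 11.9 V / 35.36 kΩ = 0.337 mA.

I ≈ 0.337 mA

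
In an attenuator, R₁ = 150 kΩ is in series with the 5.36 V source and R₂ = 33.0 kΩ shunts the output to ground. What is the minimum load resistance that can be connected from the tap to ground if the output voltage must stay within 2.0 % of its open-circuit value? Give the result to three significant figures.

R_L(min) ≈ 1.33 MΩ

Output resistance R_th = R₁‖R₂ = (150 × 33.0)/183.0 = 27.05 kΩ.
The fractional drop is R_th/(R_th + R_L); requiring this ≤ 0.0200 gives R_L ≥ R_th(1/0.0200 − 1) = 27.05 × 49.00 = 1.33 MΩ.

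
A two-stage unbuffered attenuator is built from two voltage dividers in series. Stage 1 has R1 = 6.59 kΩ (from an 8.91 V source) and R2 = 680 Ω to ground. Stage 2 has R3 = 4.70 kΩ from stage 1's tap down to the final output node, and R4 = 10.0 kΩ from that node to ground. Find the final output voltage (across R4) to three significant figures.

V_out ≈ 0.544 V

Stage 2 presents R3+R4 = 14700 Ω as a load on stage 1's tap.
Stage 1's lower leg becomes R2‖(R3+R4) = 649.9 Ω, so V_mid = 8.91 × 649.9/7240 = 0.7999 V.
Stage 2 is itself unloaded: V_out = V_mid × R4/(R3+R4) = 0.7999 × 10000/14700 = 0.544 V.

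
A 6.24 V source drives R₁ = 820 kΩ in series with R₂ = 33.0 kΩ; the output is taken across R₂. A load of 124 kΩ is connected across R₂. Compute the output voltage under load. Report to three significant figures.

V_out ≈ 0.192 V

The load sits in parallel with R₂: R₂‖R_L = (33.0 × 124) / (33.0 + 124) = 26.06 kΩ.
V_out = 6.24 × 26.06 / (820 + 26.06) = 6.24 × 26.06/846.1 = 0.192 V.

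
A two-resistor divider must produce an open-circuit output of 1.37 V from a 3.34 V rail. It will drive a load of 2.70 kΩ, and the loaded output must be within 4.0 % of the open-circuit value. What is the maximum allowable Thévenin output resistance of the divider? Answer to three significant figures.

R_th ≤ 112 Ω

Loading drop = R_th/(R_th + R_L) ≤ 0.0400, so R_th ≤ R_L · ε/(1−ε) = 2.70 kΩ × 0.0400/0.9600 = 112 Ω.
(Any R1, R2 with R2/(R1+R2) = 0.410 and R1‖R2 ≤ 112 Ω will meet the spec.)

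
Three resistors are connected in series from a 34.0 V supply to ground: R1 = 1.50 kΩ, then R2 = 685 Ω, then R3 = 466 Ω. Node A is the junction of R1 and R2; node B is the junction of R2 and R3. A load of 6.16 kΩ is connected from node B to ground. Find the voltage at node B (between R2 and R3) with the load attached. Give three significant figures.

V ≈ 5.63 V

At node B, R3 is in parallel with the load: R3‖R_L = 433.2 Ω.
Below node A the resistance is R2 + (R3‖R_L) = 1118 Ω, so V_A = 34.0 × 1118/2618 = 14.52 V.
Then V_B = V_A × (R3‖R_L)/(R2 + R3‖R_L) = 14.52 × 433.2/1118 = 5.63 V.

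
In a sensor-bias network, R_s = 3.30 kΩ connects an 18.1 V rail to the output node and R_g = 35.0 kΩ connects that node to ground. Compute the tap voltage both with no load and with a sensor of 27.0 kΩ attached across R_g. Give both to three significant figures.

Unloaded: 16.5 V; loaded: 14.9 V

Open-circuit: V = 18.1 × 35.0/(3.30 + 35.0) = 16.5 V.
With the load, R_g becomes R_g‖R_L = 15.24 kΩ, so V = 18.1 × 15.24/18.54 = 14.9 V.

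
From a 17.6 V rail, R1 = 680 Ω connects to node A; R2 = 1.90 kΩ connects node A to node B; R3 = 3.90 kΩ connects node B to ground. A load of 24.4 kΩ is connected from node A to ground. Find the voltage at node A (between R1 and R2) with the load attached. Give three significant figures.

V ≈ 15.4 V

Below node A the series string R2+R3 = 5800 Ω sits in parallel with the 24400 Ω load: 4686 Ω.
V_A = 17.6 × 4686/(680 + 4686) = 15.4 V.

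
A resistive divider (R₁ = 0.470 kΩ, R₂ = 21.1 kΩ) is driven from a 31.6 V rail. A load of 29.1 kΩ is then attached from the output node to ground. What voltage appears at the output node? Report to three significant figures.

The load sits in parallel with R₂: R₂‖R_L = (21100 × 29100) / (21100 + 29100) = 12230 Ω.
V_out = 31.6 × 12230 / (470 + 12230) = 31.6 × 12230/12700 = 30.4 V.

V_out ≈ 30.4 V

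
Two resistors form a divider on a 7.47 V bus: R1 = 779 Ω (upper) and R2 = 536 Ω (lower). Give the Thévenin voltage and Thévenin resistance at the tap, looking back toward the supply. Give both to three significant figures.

V_th is the open-circuit tap voltage: 7.47 × 536/(779 + 536) = 3.04 V.
With the supply zeroed, R1 and R2 appear in parallel from the tap: R_th = R1‖R2 = (779 × 536)/1315 = 318 Ω.

V_th = 3.04 V, R_th = 318 Ω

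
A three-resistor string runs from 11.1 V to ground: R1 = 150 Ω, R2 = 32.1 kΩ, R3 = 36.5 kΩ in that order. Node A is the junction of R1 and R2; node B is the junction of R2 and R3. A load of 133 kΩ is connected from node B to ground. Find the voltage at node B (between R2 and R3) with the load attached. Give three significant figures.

V ≈ 5.22 V

At node B, R3 is in parallel with the load: R3‖R_L = 28640 Ω.
Below node A the resistance is R2 + (R3‖R_L) = 60740 Ω, so V_A = 11.1 × 60740/60890 = 11.07 V.
Then V_B = V_A × (R3‖R_L)/(R2 + R3‖R_L) = 11.07 × 28640/60740 = 5.22 V.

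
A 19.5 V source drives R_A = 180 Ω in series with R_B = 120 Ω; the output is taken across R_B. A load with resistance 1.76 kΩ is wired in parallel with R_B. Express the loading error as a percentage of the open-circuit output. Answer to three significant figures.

3.93 %

The divider's output (Thévenin) resistance is R_A‖R_B = 72.00 Ω.
Fractional drop under load = R_th/(R_th + R_L) = 72.00 / (72.00 + 1760) = 0.03930.
So the output falls by 3.93 %.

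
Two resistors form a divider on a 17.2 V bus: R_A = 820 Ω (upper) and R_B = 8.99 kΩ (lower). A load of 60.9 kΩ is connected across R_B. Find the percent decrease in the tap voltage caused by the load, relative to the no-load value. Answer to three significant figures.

The divider's output (Thévenin) resistance is R_A‖R_B = 751.5 Ω.
Fractional drop under load = R_th/(R_th + R_L) = 751.5 / (751.5 + 60900) = 0.01219.
So the output falls by 1.22 %.

1.22 %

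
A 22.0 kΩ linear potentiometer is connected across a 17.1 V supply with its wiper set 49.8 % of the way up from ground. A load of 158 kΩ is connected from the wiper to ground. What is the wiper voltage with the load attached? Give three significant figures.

V ≈ 8.23 V

The wiper splits the pot into (1−α)R = 11.04 kΩ above and αR = 10.96 kΩ below.
Lower section ‖ load = 10.25 kΩ.
V_wiper = 17.1 × 10.25/(11.04 + 10.25) = 8.23 V.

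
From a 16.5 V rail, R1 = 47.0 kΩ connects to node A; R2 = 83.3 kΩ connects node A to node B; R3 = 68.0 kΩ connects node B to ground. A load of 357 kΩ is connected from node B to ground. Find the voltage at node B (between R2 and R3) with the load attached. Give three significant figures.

V ≈ 5.03 V

At node B, R3 is in parallel with the load: R3‖R_L = 57.12 kΩ.
Below node A the resistance is R2 + (R3‖R_L) = 140.4 kΩ, so V_A = 16.5 × 140.4/187.4 = 12.36 V.
Then V_B = V_A × (R3‖R_L)/(R2 + R3‖R_L) = 12.36 × 57.12/140.4 = 5.03 V.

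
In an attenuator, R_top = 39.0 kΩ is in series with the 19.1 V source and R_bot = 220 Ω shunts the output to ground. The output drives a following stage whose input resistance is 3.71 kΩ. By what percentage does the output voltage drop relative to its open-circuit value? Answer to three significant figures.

The divider's output (Thévenin) resistance is R_top‖R_bot = 218.8 Ω.
Fractional drop under load = R_th/(R_th + R_L) = 218.8 / (218.8 + 3710) = 0.05568.
So the output falls by 5.57 %.

5.57 %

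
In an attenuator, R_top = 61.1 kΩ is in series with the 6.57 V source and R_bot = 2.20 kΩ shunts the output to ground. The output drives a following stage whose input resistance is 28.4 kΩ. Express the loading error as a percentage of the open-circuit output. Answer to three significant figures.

The divider's output (Thévenin) resistance is R_top‖R_bot = 2.124 kΩ.
Fractional drop under load = R_th/(R_th + R_L) = 2.124 / (2.124 + 28.4) = 0.06957.
So the output falls by 6.96 %.

6.96 %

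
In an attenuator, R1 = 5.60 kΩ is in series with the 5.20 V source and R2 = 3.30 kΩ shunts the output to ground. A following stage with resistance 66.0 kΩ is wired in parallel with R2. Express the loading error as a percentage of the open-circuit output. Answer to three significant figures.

3.05 %

The divider's output (Thévenin) resistance is R1‖R2 = 2.076 kΩ.
Fractional drop under load = R_th/(R_th + R_L) = 2.076 / (2.076 + 66.0) = 0.03050.
So the output falls by 3.05 %.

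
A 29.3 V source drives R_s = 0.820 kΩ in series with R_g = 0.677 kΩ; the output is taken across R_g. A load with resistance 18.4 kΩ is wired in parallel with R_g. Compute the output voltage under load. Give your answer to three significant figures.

The load sits in parallel with R_g: R_g‖R_L = (677 × 18400) / (677 + 18400) = 653.0 Ω.
V_out = 29.3 × 653.0 / (820 + 653.0) = 29.3 × 653.0/1473 = 13.0 V.
(Unloaded it would have been 13.3 V.)

V_out ≈ 13.0 V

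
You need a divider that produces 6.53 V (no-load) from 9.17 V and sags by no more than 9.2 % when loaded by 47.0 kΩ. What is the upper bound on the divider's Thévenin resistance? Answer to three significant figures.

Loading drop = R_th/(R_th + R_L) ≤ 0.0920, so R_th ≤ R_L · ε/(1−ε) = 47.0 kΩ × 0.0920/0.9080 = 4.76 kΩ.

R_th ≤ 4.76 kΩ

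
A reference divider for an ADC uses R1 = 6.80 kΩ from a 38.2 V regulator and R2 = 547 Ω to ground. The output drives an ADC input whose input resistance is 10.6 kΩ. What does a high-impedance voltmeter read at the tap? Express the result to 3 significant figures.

The load sits in parallel with R2: R2‖R_L = (547 × 10600) / (547 + 10600) = 520.2 Ω.
V_out = 38.2 × 520.2 / (6800 + 520.2) = 38.2 × 520.2/7320 = 2.71 V.

V_out ≈ 2.71 V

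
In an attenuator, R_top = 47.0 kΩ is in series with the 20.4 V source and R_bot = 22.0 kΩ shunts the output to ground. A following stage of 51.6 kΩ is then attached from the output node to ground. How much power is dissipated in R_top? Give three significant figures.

P ≈ 5.02 mW

Total resistance from the source is R_top + (R_bot‖R_L) = 62.42 kΩ, so I = 20.4/62.42 kΩ = 0.3268 mA.
P = I²·R_top = (0.3268 mA)² × 47.0 kΩ = 5.02 mW.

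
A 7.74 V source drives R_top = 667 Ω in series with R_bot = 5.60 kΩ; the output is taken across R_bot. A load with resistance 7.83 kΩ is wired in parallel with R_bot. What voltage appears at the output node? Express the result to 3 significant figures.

The load sits in parallel with R_bot: R_bot‖R_L = (5600 × 7830) / (5600 + 7830) = 3265 Ω.
V_out = 7.74 × 3265 / (667 + 3265) = 7.74 × 3265/3932 = 6.43 V.
(Unloaded it would have been 6.92 V.)

V_out ≈ 6.43 V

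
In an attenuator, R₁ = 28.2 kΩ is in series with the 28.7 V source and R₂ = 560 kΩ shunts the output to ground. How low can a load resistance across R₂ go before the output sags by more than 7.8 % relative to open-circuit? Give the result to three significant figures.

Output resistance R_th = R₁‖R₂ = (28.2 × 560)/588.2 = 26.85 kΩ.
The fractional drop is R_th/(R_th + R_L); requiring this ≤ 0.0780 gives R_L ≥ R_th(1/0.0780 − 1) = 26.85 × 11.82 = 317 kΩ.

R_L(min) ≈ 317 kΩ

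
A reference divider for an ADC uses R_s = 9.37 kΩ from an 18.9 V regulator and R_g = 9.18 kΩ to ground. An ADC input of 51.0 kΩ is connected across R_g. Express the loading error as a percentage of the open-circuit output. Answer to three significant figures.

Unloaded V = 18.9 × 9.18/18.55 = 9.3532 V.
Loaded: R_g‖R_L = 7.780 kΩ, giving V = 18.9 × 7.780/17.15 = 8.5737 V.
Drop = (9.3532 − 8.5737) / 9.3532 = 8.33 %.

8.33 %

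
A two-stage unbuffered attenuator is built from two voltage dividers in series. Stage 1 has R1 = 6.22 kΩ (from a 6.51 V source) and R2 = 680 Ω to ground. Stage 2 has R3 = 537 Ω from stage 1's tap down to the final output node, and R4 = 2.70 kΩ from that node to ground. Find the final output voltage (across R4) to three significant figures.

V_out ≈ 0.450 V

Stage 2 presents R3+R4 = 3237 Ω as a load on stage 1's tap.
Stage 1's lower leg becomes R2‖(R3+R4) = 562.0 Ω, so V_mid = 6.51 × 562.0/6782 = 0.5394 V.
Stage 2 is itself unloaded: V_out = V_mid × R4/(R3+R4) = 0.5394 × 2700/3237 = 0.450 V.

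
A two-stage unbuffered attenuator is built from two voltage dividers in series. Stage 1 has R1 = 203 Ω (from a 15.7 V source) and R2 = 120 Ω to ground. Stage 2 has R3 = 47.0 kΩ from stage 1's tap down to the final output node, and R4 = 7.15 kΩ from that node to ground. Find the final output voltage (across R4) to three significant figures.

V_out ≈ 0.769 V

Stage 2 presents R3+R4 = 54150 Ω as a load on stage 1's tap.
Stage 1's lower leg becomes R2‖(R3+R4) = 119.7 Ω, so V_mid = 15.7 × 119.7/322.7 = 5.825 V.
Stage 2 is itself unloaded: V_out = V_mid × R4/(R3+R4) = 5.825 × 7150/54150 = 0.769 V.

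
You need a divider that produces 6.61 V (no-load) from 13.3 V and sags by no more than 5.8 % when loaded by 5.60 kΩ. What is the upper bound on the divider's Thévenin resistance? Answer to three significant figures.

Loading drop = R_th/(R_th + R_L) ≤ 0.0580, so R_th ≤ R_L · ε/(1−ε) = 5.60 kΩ × 0.0580/0.9420 = 345 Ω.
(Any R1, R2 with R2/(R1+R2) = 0.497 and R1‖R2 ≤ 345 Ω will meet the spec.)

R_th ≤ 345 Ω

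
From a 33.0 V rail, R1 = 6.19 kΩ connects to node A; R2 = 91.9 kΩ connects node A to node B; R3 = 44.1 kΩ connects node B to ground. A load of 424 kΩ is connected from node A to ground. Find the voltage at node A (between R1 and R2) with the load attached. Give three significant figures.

V ≈ 31.1 V

Below node A the series string R2+R3 = 136.0 kΩ sits in parallel with the 424 kΩ load: 103.0 kΩ.
V_A = 33.0 × 103.0/(6.19 + 103.0) = 31.1 V.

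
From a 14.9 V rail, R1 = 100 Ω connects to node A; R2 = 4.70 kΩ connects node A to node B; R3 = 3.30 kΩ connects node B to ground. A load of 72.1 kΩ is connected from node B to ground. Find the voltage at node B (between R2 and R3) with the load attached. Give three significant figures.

At node B, R3 is in parallel with the load: R3‖R_L = 3156 Ω.
Below node A the resistance is R2 + (R3‖R_L) = 7856 Ω, so V_A = 14.9 × 7856/7956 = 14.71 V.
Then V_B = V_A × (R3‖R_L)/(R2 + R3‖R_L) = 14.71 × 3156/7856 = 5.91 V.

V ≈ 5.91 V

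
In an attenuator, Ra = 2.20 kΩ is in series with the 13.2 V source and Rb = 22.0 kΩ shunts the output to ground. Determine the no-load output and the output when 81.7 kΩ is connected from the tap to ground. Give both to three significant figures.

Unloaded: 12.0 V; loaded: 11.7 V

Open-circuit: V = 13.2 × 22.0/(2.20 + 22.0) = 12.0 V.
With the load, Rb becomes Rb‖R_L = 17.33 kΩ, so V = 13.2 × 17.33/19.53 = 11.7 V.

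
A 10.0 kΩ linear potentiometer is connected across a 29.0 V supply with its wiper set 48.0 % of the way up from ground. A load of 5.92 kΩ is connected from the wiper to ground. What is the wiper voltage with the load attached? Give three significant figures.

V ≈ 9.79 V

The wiper splits the pot into (1−α)R = 5.200 kΩ above and αR = 4.800 kΩ below.
Lower section ‖ load = 2.651 kΩ.
V_wiper = 29.0 × 2.651/(5.200 + 2.651) = 9.79 V.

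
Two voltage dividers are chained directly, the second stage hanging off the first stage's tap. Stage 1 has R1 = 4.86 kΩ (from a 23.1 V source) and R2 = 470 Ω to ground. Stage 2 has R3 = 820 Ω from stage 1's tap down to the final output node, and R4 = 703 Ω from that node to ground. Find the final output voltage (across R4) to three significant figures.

V_out ≈ 0.734 V

Stage 2 presents R3+R4 = 1523 Ω as a load on stage 1's tap.
Stage 1's lower leg becomes R2‖(R3+R4) = 359.2 Ω, so V_mid = 23.1 × 359.2/5219 = 1.590 V.
Stage 2 is itself unloaded: V_out = V_mid × R4/(R3+R4) = 1.590 × 703/1523 = 0.734 V.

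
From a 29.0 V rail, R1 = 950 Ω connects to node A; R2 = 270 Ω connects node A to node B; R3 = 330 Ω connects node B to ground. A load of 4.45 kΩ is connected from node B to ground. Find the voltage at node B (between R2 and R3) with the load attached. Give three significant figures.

At node B, R3 is in parallel with the load: R3‖R_L = 307.2 Ω.
Below node A the resistance is R2 + (R3‖R_L) = 577.2 Ω, so V_A = 29.0 × 577.2/1527 = 10.96 V.
Then V_B = V_A × (R3‖R_L)/(R2 + R3‖R_L) = 10.96 × 307.2/577.2 = 5.83 V.

V ≈ 5.83 V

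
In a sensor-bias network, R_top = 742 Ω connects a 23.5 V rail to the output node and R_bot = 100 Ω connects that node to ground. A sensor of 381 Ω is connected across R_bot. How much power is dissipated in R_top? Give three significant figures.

Total resistance from the source is R_top + (R_bot‖R_L) = 821.2 Ω, so I = 23.5/821.2 Ω = 28.62 mA.
P = I²·R_top = (28.62 mA)² × 742 Ω = 608 mW.

P ≈ 608 mW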